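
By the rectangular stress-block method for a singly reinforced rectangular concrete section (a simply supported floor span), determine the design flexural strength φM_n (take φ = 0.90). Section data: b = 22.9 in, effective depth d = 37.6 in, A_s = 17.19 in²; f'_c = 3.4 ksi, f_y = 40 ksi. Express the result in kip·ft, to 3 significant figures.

T = A_s f_y = 17.19 × 40 = 687.6 kips.
a = T/(0.85 f'_c b) = 687.6/(0.85 × 3.4 × 22.9) = 10.390 in.
M_n = T(d − a/2) = 687.6 × (37.6 − 5.195) = 22281.7 kip·in = 22281.7/12 = 1856.81 kip·ft.
φM_n = 0.90 × 1856.81 = 1671.13 kip·ft.

φM_n ≈ 1670 kip·ft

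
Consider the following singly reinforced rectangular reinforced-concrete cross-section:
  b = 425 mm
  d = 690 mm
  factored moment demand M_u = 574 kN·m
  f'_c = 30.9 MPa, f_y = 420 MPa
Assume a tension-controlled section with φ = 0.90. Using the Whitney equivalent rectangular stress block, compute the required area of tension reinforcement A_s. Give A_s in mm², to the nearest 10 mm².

M_n = M_u/φ = 574/0.90 = 637.778 kN·m.
With M_n = 0.85 f'_c a b (d − a/2), solve the quadratic for a:
a = d − √(d² − 2M_n/(0.85 f'_c b)) = 690 − √(690² − 2 × 637.778×10⁶/(0.85 × 30.9 × 425)) = 88.48 mm.
A_s = 0.85 f'_c a b / f_y = 0.85 × 30.9 × 88.48 × 425 / 420 = 2351.6 mm².

A_s ≈ 2350 mm²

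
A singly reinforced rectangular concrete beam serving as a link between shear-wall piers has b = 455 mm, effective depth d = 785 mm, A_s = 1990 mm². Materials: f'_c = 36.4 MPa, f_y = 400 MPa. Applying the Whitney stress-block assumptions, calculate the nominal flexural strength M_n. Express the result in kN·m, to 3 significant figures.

M_n ≈ 602 kN·m

T = A_s f_y = 1990 × 400 = 796000 N = 796 kN.
From C = T: a = T/(0.85 f'_c b) = 796000/(0.85 × 36.4 × 455) = 56.54 mm.
M_n = T(d − a/2) = 796 kN × (785 − 28.27) mm = 602.36 kN·m.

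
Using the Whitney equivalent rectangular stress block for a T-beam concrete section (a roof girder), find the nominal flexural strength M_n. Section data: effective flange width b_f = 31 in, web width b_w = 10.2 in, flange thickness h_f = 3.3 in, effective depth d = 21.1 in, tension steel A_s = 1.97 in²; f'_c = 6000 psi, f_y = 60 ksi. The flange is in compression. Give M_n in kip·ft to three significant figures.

M_n ≈ 204 kip·ft

Tension: T = A_s f_y = 1.97 × 60 = 118.2 kips.
Try a within the flange: a = T/(0.85 f'_c b_f) = 118.2/(0.85 × 6 × 31) = 0.748 in.
Since a = 0.748 ≤ h_f = 3.3 in, the stress block lies entirely in the flange; analyse as a rectangular beam of width b_f.
M_n = T(d − a/2) = 118.2 × (21.1 − 0.374) = 2449.8 kip·in.
M_n = 2449.8/12 = 204.15 kip·ft.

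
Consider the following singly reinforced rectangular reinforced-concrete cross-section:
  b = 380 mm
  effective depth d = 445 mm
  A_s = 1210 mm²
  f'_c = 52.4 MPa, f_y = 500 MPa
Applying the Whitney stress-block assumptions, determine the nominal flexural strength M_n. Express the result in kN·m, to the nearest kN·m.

T = A_s f_y = 1210 × 500 = 605000 N = 605 kN.
From C = T: a = T/(0.85 f'_c b) = 605000/(0.85 × 52.4 × 380) = 35.75 mm.
M_n = T(d − a/2) = 605 kN × (445 − 17.875) mm = 258.41 kN·m.

M_n ≈ 258 kN·m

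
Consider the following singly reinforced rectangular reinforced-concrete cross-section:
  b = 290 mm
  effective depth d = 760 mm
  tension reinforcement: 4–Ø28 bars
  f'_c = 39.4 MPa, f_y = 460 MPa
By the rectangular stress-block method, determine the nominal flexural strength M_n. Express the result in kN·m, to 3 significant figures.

M_n ≈ 795 kN·m

A_s = 4 × 616 = 2464 mm².
T = A_s f_y = 2464 × 460 = 1133440 N = 1133.44 kN.
From C = T: a = T/(0.85 f'_c b) = 1133440/(0.85 × 39.4 × 290) = 116.70 mm.
M_n = T(d − a/2) = 1133.44 kN × (760 − 58.35) mm = 795.28 kN·m.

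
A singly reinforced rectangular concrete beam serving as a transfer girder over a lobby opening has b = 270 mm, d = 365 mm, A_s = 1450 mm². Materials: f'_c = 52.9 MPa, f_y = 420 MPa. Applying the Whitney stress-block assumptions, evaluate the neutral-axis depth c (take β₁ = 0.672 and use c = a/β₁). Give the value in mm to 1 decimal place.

c ≈ 74.6 mm

T = A_s f_y = 1450 × 420 = 609000 N = 609 kN.
Setting C = 0.85 f'_c a b equal to T: a = 609000/(0.85 × 52.9 × 270) = 50.162 mm.
With β₁ = 0.672, c = a/β₁ = 50.162/0.672 = 74.6 mm.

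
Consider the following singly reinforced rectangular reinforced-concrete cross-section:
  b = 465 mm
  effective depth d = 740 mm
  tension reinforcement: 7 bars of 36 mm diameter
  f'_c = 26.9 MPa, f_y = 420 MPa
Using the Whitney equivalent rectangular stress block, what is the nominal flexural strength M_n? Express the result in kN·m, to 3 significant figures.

M_n ≈ 1790 kN·m

A_s = 7 × 1018 = 7126 mm².
T = A_s f_y = 7126 × 420 = 2992920 N = 2992.92 kN.
From C = T: a = T/(0.85 f'_c b) = 2992920/(0.85 × 26.9 × 465) = 281.50 mm.
M_n = T(d − a/2) = 2992.92 kN × (740 − 140.75) mm = 1793.51 kN·m.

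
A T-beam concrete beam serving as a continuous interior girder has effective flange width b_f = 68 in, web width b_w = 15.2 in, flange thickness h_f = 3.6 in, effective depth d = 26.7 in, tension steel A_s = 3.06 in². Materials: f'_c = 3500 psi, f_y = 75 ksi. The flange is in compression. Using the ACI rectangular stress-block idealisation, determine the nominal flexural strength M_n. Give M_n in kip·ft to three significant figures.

M_n ≈ 500 kip·ft

Tension: T = A_s f_y = 3.06 × 75 = 229.5 kips.
Try a within the flange: a = T/(0.85 f'_c b_f) = 229.5/(0.85 × 3.5 × 68) = 1.134 in.
Since a = 1.134 ≤ h_f = 3.6 in, the stress block lies entirely in the flange; analyse as a rectangular beam of width b_f.
M_n = T(d − a/2) = 229.5 × (26.7 − 0.567) = 5997.5 kip·in.
M_n = 5997.5/12 = 499.79 kip·ft.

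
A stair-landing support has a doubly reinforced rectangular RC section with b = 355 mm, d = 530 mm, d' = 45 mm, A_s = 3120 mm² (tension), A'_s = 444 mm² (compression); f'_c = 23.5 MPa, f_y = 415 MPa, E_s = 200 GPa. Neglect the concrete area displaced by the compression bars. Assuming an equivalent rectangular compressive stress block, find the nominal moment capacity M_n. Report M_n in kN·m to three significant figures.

M_n ≈ 591 kN·m

Assume both tension and compression steel yield.
Net tension couple steel: A_s − A'_s = 2676 mm².
a = (A_s − A'_s) f_y / (0.85 f'_c b) = 1110540/(0.85 × 23.5 × 355) = 156.61 mm.
c = a/β₁ = 156.61/0.85 = 184.25 mm; ε'_s = 0.003(c − d')/c = 0.0023 ≥ f_y/E_s = 0.0021, so compression steel does yield.
M_n = (A_s − A'_s) f_y (d − a/2) + A'_s f_y (d − d') = [1110540 × (530 − 78.305) + 184260 × (530 − 45)] × 10⁻⁶ = 501.63 + 89.37 = 591.00 kN·m.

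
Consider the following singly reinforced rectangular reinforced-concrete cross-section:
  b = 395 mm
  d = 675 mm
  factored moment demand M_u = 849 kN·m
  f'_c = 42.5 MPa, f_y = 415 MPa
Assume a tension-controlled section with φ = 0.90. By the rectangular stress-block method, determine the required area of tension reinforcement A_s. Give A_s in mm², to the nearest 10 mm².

M_n = M_u/φ = 849/0.90 = 943.333 kN·m.
With M_n = 0.85 f'_c a b (d − a/2), solve the quadratic for a:
a = d − √(d² − 2M_n/(0.85 f'_c b)) = 675 − √(675² − 2 × 943.333×10⁶/(0.85 × 42.5 × 395)) = 106.31 mm.
A_s = 0.85 f'_c a b / f_y = 0.85 × 42.5 × 106.31 × 395 / 415 = 3655.4 mm².

A_s ≈ 3660 mm²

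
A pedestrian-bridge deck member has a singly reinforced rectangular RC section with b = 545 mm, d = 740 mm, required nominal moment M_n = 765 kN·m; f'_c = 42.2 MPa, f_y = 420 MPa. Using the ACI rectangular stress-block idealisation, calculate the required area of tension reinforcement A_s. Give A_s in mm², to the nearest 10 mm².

A_s ≈ 2560 mm²

With M_n = 0.85 f'_c a b (d − a/2), solve the quadratic for a:
a = d − √(d² − 2M_n/(0.85 f'_c b)) = 740 − √(740² − 2 × 765×10⁶/(0.85 × 42.2 × 545)) = 54.92 mm.
A_s = 0.85 f'_c a b / f_y = 0.85 × 42.2 × 54.92 × 545 / 420 = 2556.3 mm².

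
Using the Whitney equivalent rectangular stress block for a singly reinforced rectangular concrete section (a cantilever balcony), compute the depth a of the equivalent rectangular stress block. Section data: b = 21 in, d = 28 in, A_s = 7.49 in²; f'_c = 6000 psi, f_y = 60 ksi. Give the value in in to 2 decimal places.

a ≈ 4.20 in

T = A_s f_y = 7.49 × 60 = 449.4 kips.
a = T/(0.85 f'_c b) = 449.4/(0.85 × 6 × 21) = 4.20 in.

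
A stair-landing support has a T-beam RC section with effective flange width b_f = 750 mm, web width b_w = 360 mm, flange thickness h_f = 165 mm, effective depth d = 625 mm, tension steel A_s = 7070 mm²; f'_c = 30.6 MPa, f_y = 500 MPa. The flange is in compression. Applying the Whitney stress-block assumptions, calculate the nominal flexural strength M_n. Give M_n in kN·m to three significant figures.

M_n ≈ 1890 kN·m

Tension: T = A_s f_y = 7070 × 500 = 3535000 N.
Try a within the flange: a = T/(0.85 f'_c b_f) = 3535000/(0.85 × 30.6 × 750) = 181.21 mm.
a = 181.21 > h_f = 165 mm: the block extends into the web. Split into flange-overhang and web parts.
C_f = 0.85 f'_c (b_f − b_w) h_f = 0.85 × 30.6 × (750 − 360) × 165 = 1673744 N.
Remaining web compression depth: a_w = (T − C_f)/(0.85 f'_c b_w) = (3535000 − 1673744)/(0.85 × 30.6 × 360) = 198.78 mm.
M_n = C_f(d − h_f/2) + (T − C_f)(d − a_w/2) = 1673744 × (625 − 82.5) + 1861256 × (625 − 99.39) = 908.01 + 978.29 = 1886.30 × 10⁶ N·mm.
M_n = 1886.30 kN·m.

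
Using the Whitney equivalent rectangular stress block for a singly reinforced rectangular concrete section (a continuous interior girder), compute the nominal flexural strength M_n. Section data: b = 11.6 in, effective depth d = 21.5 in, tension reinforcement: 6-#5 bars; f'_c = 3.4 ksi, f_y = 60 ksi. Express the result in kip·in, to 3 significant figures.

A_s = 6 × 0.31 = 1.86 in².
T = A_s f_y = 1.86 × 60 = 111.6 kips.
a = T/(0.85 f'_c b) = 111.6/(0.85 × 3.4 × 11.6) = 3.329 in.
M_n = T(d − a/2) = 111.6 × (21.5 − 1.6645) = 2213.6 kip·in.

M_n ≈ 2210 kip·in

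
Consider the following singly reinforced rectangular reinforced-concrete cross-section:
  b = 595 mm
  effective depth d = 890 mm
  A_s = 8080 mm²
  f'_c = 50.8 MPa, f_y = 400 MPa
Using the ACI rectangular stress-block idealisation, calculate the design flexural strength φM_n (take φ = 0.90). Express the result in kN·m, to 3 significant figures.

φM_n ≈ 2410 kN·m

T = A_s f_y = 8080 × 400 = 3232000 N = 3232 kN.
From C = T: a = T/(0.85 f'_c b) = 3232000/(0.85 × 50.8 × 595) = 125.80 mm.
M_n = T(d − a/2) = 3232 kN × (890 − 62.9) mm = 2673.19 kN·m.
φM_n = 0.90 × 2673.19 = 2405.87 kN·m.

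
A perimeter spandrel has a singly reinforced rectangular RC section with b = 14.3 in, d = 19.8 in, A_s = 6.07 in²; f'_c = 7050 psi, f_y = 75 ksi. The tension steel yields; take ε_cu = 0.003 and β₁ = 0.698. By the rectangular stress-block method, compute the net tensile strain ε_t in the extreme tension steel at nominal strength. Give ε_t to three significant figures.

ε_t ≈ 0.00480

a = A_s f_y/(0.85 f'_c b) = 5.313 in.
β₁ = 0.698, so c = a/β₁ = 5.313/0.698 = 7.612 in.
From the linear strain diagram with ε_cu = 0.003: ε_t = 0.003 (d − c)/c = 0.003 × (19.8 − 7.612)/7.612 = 0.00480.
ε_t is between 0.004 and 0.005 — transition zone.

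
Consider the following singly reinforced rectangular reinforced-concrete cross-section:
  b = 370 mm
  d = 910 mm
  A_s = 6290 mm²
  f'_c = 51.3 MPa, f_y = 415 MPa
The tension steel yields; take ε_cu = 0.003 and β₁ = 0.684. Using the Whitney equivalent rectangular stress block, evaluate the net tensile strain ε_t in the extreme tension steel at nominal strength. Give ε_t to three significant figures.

a = A_s f_y/(0.85 f'_c b) = 161.79 mm.
β₁ = 0.684, so c = a/β₁ = 161.79/0.684 = 236.54 mm.
From the linear strain diagram with ε_cu = 0.003: ε_t = 0.003 (d − c)/c = 0.003 × (910 − 236.54)/236.54 = 0.00854.
Since ε_t ≥ 0.005, the section is tension-controlled.

ε_t ≈ 0.00854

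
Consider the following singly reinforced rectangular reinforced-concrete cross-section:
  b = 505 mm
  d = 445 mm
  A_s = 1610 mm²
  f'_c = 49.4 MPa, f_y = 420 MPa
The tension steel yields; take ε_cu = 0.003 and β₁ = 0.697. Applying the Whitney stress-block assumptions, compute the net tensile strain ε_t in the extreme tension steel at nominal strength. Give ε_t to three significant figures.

a = A_s f_y/(0.85 f'_c b) = 31.89 mm.
β₁ = 0.697, so c = a/β₁ = 31.89/0.697 = 45.75 mm.
From the linear strain diagram with ε_cu = 0.003: ε_t = 0.003 (d − c)/c = 0.003 × (445 − 45.75)/45.75 = 0.0262.
Since ε_t ≥ 0.005, the section is tension-controlled.

ε_t ≈ 0.0262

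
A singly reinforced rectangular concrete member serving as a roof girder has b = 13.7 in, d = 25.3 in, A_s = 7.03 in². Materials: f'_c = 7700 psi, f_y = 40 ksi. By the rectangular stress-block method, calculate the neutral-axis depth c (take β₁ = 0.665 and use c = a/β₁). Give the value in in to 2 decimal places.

c ≈ 4.72 in

T = A_s f_y = 7.03 × 40 = 281.2 kips.
a = T/(0.85 f'_c b) = 281.2/(0.85 × 7.7 × 13.7) = 3.1361 in.
With β₁ = 0.665, c = a/β₁ = 3.1361/0.665 = 4.72 in.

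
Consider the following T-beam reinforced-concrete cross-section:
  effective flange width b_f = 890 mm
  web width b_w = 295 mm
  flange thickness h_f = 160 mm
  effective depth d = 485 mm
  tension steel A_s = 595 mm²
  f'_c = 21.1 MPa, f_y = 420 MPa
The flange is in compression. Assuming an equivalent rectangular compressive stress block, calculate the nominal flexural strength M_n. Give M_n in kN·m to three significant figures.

M_n ≈ 119 kN·m

Tension: T = A_s f_y = 595 × 420 = 249900 N.
Try a within the flange: a = T/(0.85 f'_c b_f) = 249900/(0.85 × 21.1 × 890) = 15.66 mm.
Since a = 15.66 ≤ h_f = 160 mm, the stress block lies entirely in the flange; analyse as a rectangular beam of width b_f.
M_n = T(d − a/2) = 249900 × (485 − 7.83) = 119.24 × 10⁶ N·mm.
M_n = 119.24 kN·m.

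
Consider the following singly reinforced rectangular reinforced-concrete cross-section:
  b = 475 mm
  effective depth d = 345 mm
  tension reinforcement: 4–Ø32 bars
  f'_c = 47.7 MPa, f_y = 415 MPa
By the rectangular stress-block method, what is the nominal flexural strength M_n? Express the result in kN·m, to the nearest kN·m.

M_n ≈ 414 kN·m

A_s = 4 × 804 = 3216 mm².
T = A_s f_y = 3216 × 415 = 1334640 N = 1334.64 kN.
From C = T: a = T/(0.85 f'_c b) = 1334640/(0.85 × 47.7 × 475) = 69.30 mm.
M_n = T(d − a/2) = 1334.64 kN × (345 − 34.65) mm = 414.21 kN·m.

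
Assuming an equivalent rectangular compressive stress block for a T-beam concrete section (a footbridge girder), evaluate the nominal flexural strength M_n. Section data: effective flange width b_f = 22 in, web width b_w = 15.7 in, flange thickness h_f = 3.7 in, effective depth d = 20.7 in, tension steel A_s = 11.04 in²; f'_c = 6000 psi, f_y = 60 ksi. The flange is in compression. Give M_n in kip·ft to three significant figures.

Tension: T = A_s f_y = 11.04 × 60 = 662.4 kips.
Try a within the flange: a = T/(0.85 f'_c b_f) = 662.4/(0.85 × 6 × 22) = 5.904 in.
a = 5.904 > h_f = 3.7 in: the block extends into the web. Split into flange-overhang and web parts.
C_f = 0.85 f'_c (b_f − b_w) h_f = 0.85 × 6 × (22 − 15.7) × 3.7 = 118.9 kips.
Remaining web compression depth: a_w = (T − C_f)/(0.85 f'_c b_w) = (662.4 − 118.9)/(0.85 × 6 × 15.7) = 6.788 in.
M_n = C_f(d − h_f/2) + (T − C_f)(d − a_w/2) = 118.9 × (20.7 − 1.85) + 543.5 × (20.7 − 3.394) = 2241.3 + 9405.8 = 11647.1 kip·in.
M_n = 11647.1/12 = 970.59 kip·ft.

M_n ≈ 971 kip·ft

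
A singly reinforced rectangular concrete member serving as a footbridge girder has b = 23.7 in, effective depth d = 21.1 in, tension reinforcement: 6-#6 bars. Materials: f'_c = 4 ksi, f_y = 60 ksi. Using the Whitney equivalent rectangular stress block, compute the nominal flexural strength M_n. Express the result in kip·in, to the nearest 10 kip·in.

A_s = 6 × 0.44 = 2.64 in².
T = A_s f_y = 2.64 × 60 = 158.4 kips.
a = T/(0.85 f'_c b) = 158.4/(0.85 × 4 × 23.7) = 1.966 in.
M_n = T(d − a/2) = 158.4 × (21.1 − 0.983) = 3186.5 kip·in.

M_n ≈ 3190 kip·in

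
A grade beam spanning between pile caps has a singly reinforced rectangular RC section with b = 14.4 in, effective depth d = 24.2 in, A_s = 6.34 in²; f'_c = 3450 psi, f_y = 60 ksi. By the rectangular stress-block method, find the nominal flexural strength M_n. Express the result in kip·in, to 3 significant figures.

M_n ≈ 7490 kip·in

T = A_s f_y = 6.34 × 60 = 380.4 kips.
a = T/(0.85 f'_c b) = 380.4/(0.85 × 3.45 × 14.4) = 9.008 in.
M_n = T(d − a/2) = 380.4 × (24.2 − 4.504) = 7492.4 kip·in.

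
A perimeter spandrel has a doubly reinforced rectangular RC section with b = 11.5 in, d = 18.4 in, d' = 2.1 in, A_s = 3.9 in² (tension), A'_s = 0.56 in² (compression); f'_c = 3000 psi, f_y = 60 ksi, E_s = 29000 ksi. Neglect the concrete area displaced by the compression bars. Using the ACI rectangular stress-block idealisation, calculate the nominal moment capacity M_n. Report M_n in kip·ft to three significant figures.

M_n ≈ 296 kip·ft

Assume both steels yield.
a = (A_s − A'_s) f_y/(0.85 f'_c b) = (3.9 − 0.56) × 60/(0.85 × 3 × 11.5) = 6.834 in.
c = a/β₁ = 6.834/0.85 = 8.040 in; ε'_s = 0.003(c − d')/c = 0.0022 ≥ ε_y = 0.0021, so the compression steel yields.
M_n = (A_s − A'_s) f_y (d − a/2) + A'_s f_y (d − d') = 200.4 × (18.4 − 3.417) + 33.6 × (18.4 − 2.1) = 3002.6 + 547.7 = 3550.3 kip·in = 3550.3/12 = 295.86 kip·ft.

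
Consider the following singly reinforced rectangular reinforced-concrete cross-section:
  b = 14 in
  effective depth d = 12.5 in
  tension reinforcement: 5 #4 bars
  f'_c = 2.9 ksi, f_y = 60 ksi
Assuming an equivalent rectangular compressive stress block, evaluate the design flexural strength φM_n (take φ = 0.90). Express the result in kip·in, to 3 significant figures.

φM_n ≈ 628 kip·in

A_s = 5 × 0.2 = 1 in².
T = A_s f_y = 1 × 60 = 60 kips.
a = T/(0.85 f'_c b) = 60/(0.85 × 2.9 × 14) = 1.739 in.
M_n = T(d − a/2) = 60 × (12.5 − 0.8695) = 697.8 kip·in.
φM_n = 0.90 × 697.8 = 628.0 kip·in.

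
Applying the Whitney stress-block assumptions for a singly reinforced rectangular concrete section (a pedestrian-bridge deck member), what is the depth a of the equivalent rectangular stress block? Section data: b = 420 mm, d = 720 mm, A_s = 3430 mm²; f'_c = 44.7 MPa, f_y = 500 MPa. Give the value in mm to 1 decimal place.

a ≈ 107.5 mm

T = A_s f_y = 3430 × 500 = 1715000 N = 1715 kN.
Setting C = 0.85 f'_c a b equal to T: a = 1715000/(0.85 × 44.7 × 420) = 107.5 mm.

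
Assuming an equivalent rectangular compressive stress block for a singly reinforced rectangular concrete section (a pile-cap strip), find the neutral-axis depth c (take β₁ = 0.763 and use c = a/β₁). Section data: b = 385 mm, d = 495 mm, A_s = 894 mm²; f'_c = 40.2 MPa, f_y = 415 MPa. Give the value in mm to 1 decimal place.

T = A_s f_y = 894 × 415 = 371010 N = 371.01 kN.
Setting C = 0.85 f'_c a b equal to T: a = 371010/(0.85 × 40.2 × 385) = 28.202 mm.
With β₁ = 0.763, c = a/β₁ = 28.202/0.763 = 37.0 mm.

c ≈ 37.0 mm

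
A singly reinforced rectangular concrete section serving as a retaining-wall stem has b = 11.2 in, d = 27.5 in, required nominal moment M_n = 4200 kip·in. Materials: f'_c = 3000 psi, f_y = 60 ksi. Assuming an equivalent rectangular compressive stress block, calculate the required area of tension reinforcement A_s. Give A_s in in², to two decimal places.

From M_n = 0.85 f'_c a b (d − a/2):
a = d − √(d² − 2M_n/(0.85 f'_c b)) = 27.5 − √(27.5² − 2 × 4200/(0.85 × 3 × 11.2)) = 6.003 in.
A_s = 0.85 f'_c a b / f_y = 0.85 × 3 × 6.003 × 11.2 / 60 = 2.857 in².

A_s ≈ 2.86 in²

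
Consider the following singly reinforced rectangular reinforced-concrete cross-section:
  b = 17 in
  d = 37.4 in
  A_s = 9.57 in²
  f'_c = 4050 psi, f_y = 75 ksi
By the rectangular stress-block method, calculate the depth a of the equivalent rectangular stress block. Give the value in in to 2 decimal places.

T = A_s f_y = 9.57 × 75 = 717.75 kips.
a = T/(0.85 f'_c b) = 717.75/(0.85 × 4.05 × 17) = 12.26 in.

a ≈ 12.26 in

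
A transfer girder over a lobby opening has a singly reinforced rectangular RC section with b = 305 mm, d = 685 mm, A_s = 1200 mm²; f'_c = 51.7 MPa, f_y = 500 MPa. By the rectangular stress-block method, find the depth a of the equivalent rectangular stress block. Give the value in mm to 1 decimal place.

a ≈ 44.8 mm

T = A_s f_y = 1200 × 500 = 600000 N = 600 kN.
Setting C = 0.85 f'_c a b equal to T: a = 600000/(0.85 × 51.7 × 305) = 44.8 mm.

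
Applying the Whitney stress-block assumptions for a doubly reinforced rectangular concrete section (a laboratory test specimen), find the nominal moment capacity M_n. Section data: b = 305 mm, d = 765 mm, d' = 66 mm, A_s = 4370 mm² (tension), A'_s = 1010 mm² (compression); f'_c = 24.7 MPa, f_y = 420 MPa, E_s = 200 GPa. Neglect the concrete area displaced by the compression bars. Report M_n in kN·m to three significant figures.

M_n ≈ 1220 kN·m

Assume both tension and compression steel yield.
Net tension couple steel: A_s − A'_s = 3360 mm².
a = (A_s − A'_s) f_y / (0.85 f'_c b) = 1411200/(0.85 × 24.7 × 305) = 220.38 mm.
c = a/β₁ = 220.38/0.85 = 259.27 mm; ε'_s = 0.003(c − d')/c = 0.0022 ≥ f_y/E_s = 0.0021, so compression steel does yield.
M_n = (A_s − A'_s) f_y (d − a/2) + A'_s f_y (d − d') = [1411200 × (765 − 110.19) + 424200 × (765 − 66)] × 10⁻⁶ = 924.07 + 296.52 = 1220.59 kN·m.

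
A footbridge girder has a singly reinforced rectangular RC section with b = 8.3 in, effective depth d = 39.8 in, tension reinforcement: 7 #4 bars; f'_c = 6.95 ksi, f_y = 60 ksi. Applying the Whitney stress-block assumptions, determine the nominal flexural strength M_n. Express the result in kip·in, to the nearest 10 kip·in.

M_n ≈ 3270 kip·in

A_s = 7 × 0.2 = 1.4 in².
T = A_s f_y = 1.4 × 60 = 84 kips.
a = T/(0.85 f'_c b) = 84/(0.85 × 6.95 × 8.3) = 1.713 in.
M_n = T(d − a/2) = 84 × (39.8 − 0.8565) = 3271.3 kip·in.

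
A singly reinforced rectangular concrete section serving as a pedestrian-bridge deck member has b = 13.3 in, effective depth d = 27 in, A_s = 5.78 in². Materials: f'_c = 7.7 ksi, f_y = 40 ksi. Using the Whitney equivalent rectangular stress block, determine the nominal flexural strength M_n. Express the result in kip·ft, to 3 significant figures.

M_n ≈ 495 kip·ft

T = A_s f_y = 5.78 × 40 = 231.2 kips.
a = T/(0.85 f'_c b) = 231.2/(0.85 × 7.7 × 13.3) = 2.656 in.
M_n = T(d − a/2) = 231.2 × (27 − 1.328) = 5935.4 kip·in = 5935.4/12 = 494.62 kip·ft.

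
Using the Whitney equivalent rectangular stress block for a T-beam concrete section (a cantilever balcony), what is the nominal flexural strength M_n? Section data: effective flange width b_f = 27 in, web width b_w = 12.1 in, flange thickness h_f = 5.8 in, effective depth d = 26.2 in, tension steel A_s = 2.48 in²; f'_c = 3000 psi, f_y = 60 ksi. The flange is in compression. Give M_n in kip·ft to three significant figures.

Tension: T = A_s f_y = 2.48 × 60 = 148.8 kips.
Try a within the flange: a = T/(0.85 f'_c b_f) = 148.8/(0.85 × 3 × 27) = 2.161 in.
Since a = 2.161 ≤ h_f = 5.8 in, the stress block lies entirely in the flange; analyse as a rectangular beam of width b_f.
M_n = T(d − a/2) = 148.8 × (26.2 − 1.0805) = 3737.8 kip·in.
M_n = 3737.8/12 = 311.48 kip·ft.

M_n ≈ 311 kip·ft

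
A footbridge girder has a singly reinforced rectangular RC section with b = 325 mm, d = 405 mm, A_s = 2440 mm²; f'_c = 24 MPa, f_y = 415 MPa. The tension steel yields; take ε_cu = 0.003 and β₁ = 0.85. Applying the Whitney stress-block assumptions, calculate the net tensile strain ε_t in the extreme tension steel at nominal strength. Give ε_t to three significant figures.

ε_t ≈ 0.00376

a = A_s f_y/(0.85 f'_c b) = 152.73 mm.
β₁ = 0.85, so c = a/β₁ = 152.73/0.85 = 179.68 mm.
From the linear strain diagram with ε_cu = 0.003: ε_t = 0.003 (d − c)/c = 0.003 × (405 − 179.68)/179.68 = 0.00376.
ε_t < 0.004 — the section is over-reinforced for flexure under ACI limits.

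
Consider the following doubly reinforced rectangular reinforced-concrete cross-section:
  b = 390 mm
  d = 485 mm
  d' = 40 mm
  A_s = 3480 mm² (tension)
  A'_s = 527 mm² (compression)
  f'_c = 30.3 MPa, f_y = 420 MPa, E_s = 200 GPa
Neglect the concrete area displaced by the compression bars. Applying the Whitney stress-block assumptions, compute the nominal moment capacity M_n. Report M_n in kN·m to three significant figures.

M_n ≈ 623 kN·m

Assume both tension and compression steel yield.
Net tension couple steel: A_s − A'_s = 2953 mm².
a = (A_s − A'_s) f_y / (0.85 f'_c b) = 1240260/(0.85 × 30.3 × 390) = 123.48 mm.
c = a/β₁ = 123.48/0.834 = 148.06 mm; ε'_s = 0.003(c − d')/c = 0.0022 ≥ f_y/E_s = 0.0021, so compression steel does yield.
M_n = (A_s − A'_s) f_y (d − a/2) + A'_s f_y (d − d') = [1240260 × (485 − 61.74) + 221340 × (485 − 40)] × 10⁻⁶ = 524.95 + 98.50 = 623.45 kN·m.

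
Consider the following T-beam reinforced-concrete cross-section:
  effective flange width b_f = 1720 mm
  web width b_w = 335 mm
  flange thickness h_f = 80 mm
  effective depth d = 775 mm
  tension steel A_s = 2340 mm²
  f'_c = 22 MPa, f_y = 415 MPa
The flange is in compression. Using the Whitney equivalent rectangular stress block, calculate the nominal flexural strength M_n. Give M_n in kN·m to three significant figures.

M_n ≈ 738 kN·m

Tension: T = A_s f_y = 2340 × 415 = 971100 N.
Try a within the flange: a = T/(0.85 f'_c b_f) = 971100/(0.85 × 22 × 1720) = 30.19 mm.
Since a = 30.19 ≤ h_f = 80 mm, the stress block lies entirely in the flange; analyse as a rectangular beam of width b_f.
M_n = T(d − a/2) = 971100 × (775 − 15.095) = 737.94 × 10⁶ N·mm.
M_n = 737.94 kN·m.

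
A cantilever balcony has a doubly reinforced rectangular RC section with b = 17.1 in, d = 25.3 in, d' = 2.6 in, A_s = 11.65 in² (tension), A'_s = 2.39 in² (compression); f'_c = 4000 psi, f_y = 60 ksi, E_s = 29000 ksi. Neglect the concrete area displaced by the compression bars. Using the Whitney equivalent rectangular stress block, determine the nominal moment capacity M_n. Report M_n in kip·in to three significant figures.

M_n ≈ 14700 kip·in

Assume both steels yield.
a = (A_s − A'_s) f_y/(0.85 f'_c b) = (11.65 − 2.39) × 60/(0.85 × 4 × 17.1) = 9.556 in.
c = a/β₁ = 9.556/0.85 = 11.242 in; ε'_s = 0.003(c − d')/c = 0.0023 ≥ ε_y = 0.0021, so the compression steel yields.
M_n = (A_s − A'_s) f_y (d − a/2) + A'_s f_y (d − d') = 555.6 × (25.3 − 4.778) + 143.4 × (25.3 − 2.6) = 11402.0 + 3255.2 = 14657.2 kip·in.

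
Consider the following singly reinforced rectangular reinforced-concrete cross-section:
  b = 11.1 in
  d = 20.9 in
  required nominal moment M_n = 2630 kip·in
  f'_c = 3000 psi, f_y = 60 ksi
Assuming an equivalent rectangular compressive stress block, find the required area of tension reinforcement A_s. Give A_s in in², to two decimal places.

From M_n = 0.85 f'_c a b (d − a/2):
a = d − √(d² − 2M_n/(0.85 f'_c b)) = 20.9 − √(20.9² − 2 × 2630/(0.85 × 3 × 11.1)) = 5.058 in.
A_s = 0.85 f'_c a b / f_y = 0.85 × 3 × 5.058 × 11.1 / 60 = 2.386 in².

A_s ≈ 2.39 in²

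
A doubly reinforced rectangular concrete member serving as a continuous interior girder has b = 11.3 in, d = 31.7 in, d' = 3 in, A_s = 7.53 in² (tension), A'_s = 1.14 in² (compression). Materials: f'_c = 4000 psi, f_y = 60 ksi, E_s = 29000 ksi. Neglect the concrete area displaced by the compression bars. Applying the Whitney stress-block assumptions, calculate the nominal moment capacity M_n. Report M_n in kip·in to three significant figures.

M_n ≈ 12200 kip·in

Assume both steels yield.
a = (A_s − A'_s) f_y/(0.85 f'_c b) = (7.53 − 1.14) × 60/(0.85 × 4 × 11.3) = 9.979 in.
c = a/β₁ = 9.979/0.85 = 11.740 in; ε'_s = 0.003(c − d')/c = 0.0022 ≥ ε_y = 0.0021, so the compression steel yields.
M_n = (A_s − A'_s) f_y (d − a/2) + A'_s f_y (d − d') = 383.4 × (31.7 − 4.9895) + 68.4 × (31.7 − 3) = 10240.8 + 1963.1 = 12203.9 kip·in.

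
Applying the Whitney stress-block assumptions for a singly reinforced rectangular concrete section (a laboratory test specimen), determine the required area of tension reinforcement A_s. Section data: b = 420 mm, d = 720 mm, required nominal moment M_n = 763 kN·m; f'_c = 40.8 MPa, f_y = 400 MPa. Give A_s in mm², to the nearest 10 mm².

A_s ≈ 2800 mm²

With M_n = 0.85 f'_c a b (d − a/2), solve the quadratic for a:
a = d − √(d² − 2M_n/(0.85 f'_c b)) = 720 − √(720² − 2 × 763×10⁶/(0.85 × 40.8 × 420)) = 76.86 mm.
A_s = 0.85 f'_c a b / f_y = 0.85 × 40.8 × 76.86 × 420 / 400 = 2798.8 mm².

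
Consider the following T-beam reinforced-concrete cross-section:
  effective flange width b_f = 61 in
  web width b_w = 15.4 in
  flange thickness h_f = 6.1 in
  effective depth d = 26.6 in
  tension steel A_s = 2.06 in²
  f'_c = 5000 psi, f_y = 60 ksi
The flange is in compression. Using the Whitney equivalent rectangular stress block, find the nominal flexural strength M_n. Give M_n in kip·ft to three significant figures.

M_n ≈ 272 kip·ft

Tension: T = A_s f_y = 2.06 × 60 = 123.6 kips.
Try a within the flange: a = T/(0.85 f'_c b_f) = 123.6/(0.85 × 5 × 61) = 0.477 in.
Since a = 0.477 ≤ h_f = 6.1 in, the stress block lies entirely in the flange; analyse as a rectangular beam of width b_f.
M_n = T(d − a/2) = 123.6 × (26.6 − 0.2385) = 3258.3 kip·in.
M_n = 3258.3/12 = 271.53 kip·ft.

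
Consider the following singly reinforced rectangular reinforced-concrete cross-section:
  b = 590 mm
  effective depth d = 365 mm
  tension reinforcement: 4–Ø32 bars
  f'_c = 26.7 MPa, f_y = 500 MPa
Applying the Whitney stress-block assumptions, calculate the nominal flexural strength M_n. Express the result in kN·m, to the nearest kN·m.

A_s = 4 × 804 = 3216 mm².
T = A_s f_y = 3216 × 500 = 1608000 N = 1608 kN.
From C = T: a = T/(0.85 f'_c b) = 1608000/(0.85 × 26.7 × 590) = 120.09 mm.
M_n = T(d − a/2) = 1608 kN × (365 − 60.045) mm = 490.37 kN·m.

M_n ≈ 490 kN·m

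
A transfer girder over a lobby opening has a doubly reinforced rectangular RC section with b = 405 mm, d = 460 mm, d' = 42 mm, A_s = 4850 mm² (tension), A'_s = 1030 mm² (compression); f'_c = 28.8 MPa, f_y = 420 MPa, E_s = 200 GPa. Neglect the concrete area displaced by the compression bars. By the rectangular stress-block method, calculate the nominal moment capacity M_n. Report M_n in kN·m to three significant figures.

Assume both tension and compression steel yield.
Net tension couple steel: A_s − A'_s = 3820 mm².
a = (A_s − A'_s) f_y / (0.85 f'_c b) = 1604400/(0.85 × 28.8 × 405) = 161.83 mm.
c = a/β₁ = 161.83/0.844 = 191.74 mm; ε'_s = 0.003(c − d')/c = 0.0023 ≥ f_y/E_s = 0.0021, so compression steel does yield.
M_n = (A_s − A'_s) f_y (d − a/2) + A'_s f_y (d − d') = [1604400 × (460 − 80.915) + 432600 × (460 − 42)] × 10⁻⁶ = 608.20 + 180.83 = 789.03 kN·m.

M_n ≈ 789 kN·m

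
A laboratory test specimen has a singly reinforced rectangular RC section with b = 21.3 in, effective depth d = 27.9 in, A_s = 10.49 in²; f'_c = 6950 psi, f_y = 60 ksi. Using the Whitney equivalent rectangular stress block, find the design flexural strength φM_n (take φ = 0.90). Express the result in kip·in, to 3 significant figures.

T = A_s f_y = 10.49 × 60 = 629.4 kips.
a = T/(0.85 f'_c b) = 629.4/(0.85 × 6.95 × 21.3) = 5.002 in.
M_n = T(d − a/2) = 629.4 × (27.9 − 2.501) = 15986.1 kip·in.
φM_n = 0.90 × 15986.1 = 14387.5 kip·in.

φM_n ≈ 14400 kip·in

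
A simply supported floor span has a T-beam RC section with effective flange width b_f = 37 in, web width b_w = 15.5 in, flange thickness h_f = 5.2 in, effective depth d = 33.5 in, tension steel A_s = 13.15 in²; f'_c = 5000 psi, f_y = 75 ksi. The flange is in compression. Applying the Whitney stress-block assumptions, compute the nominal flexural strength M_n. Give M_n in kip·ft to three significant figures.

M_n ≈ 2490 kip·ft

Tension: T = A_s f_y = 13.15 × 75 = 986.25 kips.
Try a within the flange: a = T/(0.85 f'_c b_f) = 986.25/(0.85 × 5 × 37) = 6.272 in.
a = 6.272 > h_f = 5.2 in: the block extends into the web. Split into flange-overhang and web parts.
C_f = 0.85 f'_c (b_f − b_w) h_f = 0.85 × 5 × (37 − 15.5) × 5.2 = 475.2 kips.
Remaining web compression depth: a_w = (T − C_f)/(0.85 f'_c b_w) = (986.25 − 475.2)/(0.85 × 5 × 15.5) = 7.758 in.
M_n = C_f(d − h_f/2) + (T − C_f)(d − a_w/2) = 475.2 × (33.5 − 2.6) + 511.05 × (33.5 − 3.879) = 14683.7 + 15137.8 = 29821.5 kip·in.
M_n = 29821.5/12 = 2485.13 kip·ft.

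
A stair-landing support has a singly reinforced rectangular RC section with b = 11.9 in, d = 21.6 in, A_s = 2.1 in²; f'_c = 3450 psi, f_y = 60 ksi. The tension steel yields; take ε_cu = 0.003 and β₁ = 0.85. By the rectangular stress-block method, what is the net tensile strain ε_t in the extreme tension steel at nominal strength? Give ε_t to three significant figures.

ε_t ≈ 0.0123

a = A_s f_y/(0.85 f'_c b) = 3.611 in.
β₁ = 0.85, so c = a/β₁ = 3.611/0.85 = 4.248 in.
From the linear strain diagram with ε_cu = 0.003: ε_t = 0.003 (d − c)/c = 0.003 × (21.6 − 4.248)/4.248 = 0.0123.
Since ε_t ≥ 0.005, the section is tension-controlled.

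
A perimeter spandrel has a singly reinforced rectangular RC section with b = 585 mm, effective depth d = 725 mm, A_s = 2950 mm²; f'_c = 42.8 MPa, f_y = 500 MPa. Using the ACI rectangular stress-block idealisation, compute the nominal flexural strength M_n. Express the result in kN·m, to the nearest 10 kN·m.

M_n ≈ 1020 kN·m

T = A_s f_y = 2950 × 500 = 1475000 N = 1475 kN.
From C = T: a = T/(0.85 f'_c b) = 1475000/(0.85 × 42.8 × 585) = 69.31 mm.
M_n = T(d − a/2) = 1475 kN × (725 − 34.655) mm = 1018.26 kN·m.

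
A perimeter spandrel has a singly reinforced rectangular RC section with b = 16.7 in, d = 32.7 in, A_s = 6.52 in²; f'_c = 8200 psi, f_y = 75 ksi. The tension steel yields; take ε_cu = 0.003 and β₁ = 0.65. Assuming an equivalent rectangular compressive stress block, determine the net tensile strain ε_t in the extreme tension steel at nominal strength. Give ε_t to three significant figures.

a = A_s f_y/(0.85 f'_c b) = 4.201 in.
β₁ = 0.65, so c = a/β₁ = 4.201/0.65 = 6.463 in.
From the linear strain diagram with ε_cu = 0.003: ε_t = 0.003 (d − c)/c = 0.003 × (32.7 − 6.463)/6.463 = 0.0122.
Since ε_t ≥ 0.005, the section is tension-controlled.

ε_t ≈ 0.0122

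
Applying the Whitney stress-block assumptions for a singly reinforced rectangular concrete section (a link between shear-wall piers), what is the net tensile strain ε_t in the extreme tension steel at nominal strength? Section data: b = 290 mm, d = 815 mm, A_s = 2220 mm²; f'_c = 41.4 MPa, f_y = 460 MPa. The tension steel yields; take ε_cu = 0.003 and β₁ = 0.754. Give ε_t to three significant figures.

ε_t ≈ 0.0154

a = A_s f_y/(0.85 f'_c b) = 100.07 mm.
β₁ = 0.754, so c = a/β₁ = 100.07/0.754 = 132.72 mm.
From the linear strain diagram with ε_cu = 0.003: ε_t = 0.003 (d − c)/c = 0.003 × (815 − 132.72)/132.72 = 0.0154.
Since ε_t ≥ 0.005, the section is tension-controlled.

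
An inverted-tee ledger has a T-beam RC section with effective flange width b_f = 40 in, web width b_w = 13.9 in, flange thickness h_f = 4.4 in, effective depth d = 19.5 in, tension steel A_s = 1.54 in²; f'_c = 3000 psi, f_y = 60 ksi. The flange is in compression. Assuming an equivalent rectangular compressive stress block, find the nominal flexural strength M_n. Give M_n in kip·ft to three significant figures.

M_n ≈ 147 kip·ft

Tension: T = A_s f_y = 1.54 × 60 = 92.4 kips.
Try a within the flange: a = T/(0.85 f'_c b_f) = 92.4/(0.85 × 3 × 40) = 0.906 in.
Since a = 0.906 ≤ h_f = 4.4 in, the stress block lies entirely in the flange; analyse as a rectangular beam of width b_f.
M_n = T(d − a/2) = 92.4 × (19.5 − 0.453) = 1759.9 kip·in.
M_n = 1759.9/12 = 146.66 kip·ft.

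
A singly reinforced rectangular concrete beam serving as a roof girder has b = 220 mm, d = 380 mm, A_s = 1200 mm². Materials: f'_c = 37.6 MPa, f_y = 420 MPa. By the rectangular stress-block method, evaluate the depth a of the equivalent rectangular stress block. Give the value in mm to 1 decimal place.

T = A_s f_y = 1200 × 420 = 504000 N = 504 kN.
Setting C = 0.85 f'_c a b equal to T: a = 504000/(0.85 × 37.6 × 220) = 71.7 mm.

a ≈ 71.7 mm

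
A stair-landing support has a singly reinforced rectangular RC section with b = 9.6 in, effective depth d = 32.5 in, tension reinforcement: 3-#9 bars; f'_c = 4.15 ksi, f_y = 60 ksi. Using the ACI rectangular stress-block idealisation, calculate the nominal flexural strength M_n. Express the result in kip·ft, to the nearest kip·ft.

A_s = 3 × 1 = 3 in².
T = A_s f_y = 3 × 60 = 180 kips.
a = T/(0.85 f'_c b) = 180/(0.85 × 4.15 × 9.6) = 5.315 in.
M_n = T(d − a/2) = 180 × (32.5 − 2.6575) = 5371.7 kip·in = 5371.7/12 = 447.64 kip·ft.

M_n ≈ 448 kip·ft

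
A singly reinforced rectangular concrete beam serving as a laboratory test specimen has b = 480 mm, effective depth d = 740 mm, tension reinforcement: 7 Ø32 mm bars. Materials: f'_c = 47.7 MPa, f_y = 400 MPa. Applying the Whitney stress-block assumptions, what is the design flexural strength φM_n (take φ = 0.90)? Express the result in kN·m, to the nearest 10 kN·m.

A_s = 7 × 804 = 5628 mm².
T = A_s f_y = 5628 × 400 = 2251200 N = 2251.2 kN.
From C = T: a = T/(0.85 f'_c b) = 2251200/(0.85 × 47.7 × 480) = 115.67 mm.
M_n = T(d − a/2) = 2251.2 kN × (740 − 57.835) mm = 1535.69 kN·m.
φM_n = 0.90 × 1535.69 = 1382.12 kN·m.

φM_n ≈ 1380 kN·m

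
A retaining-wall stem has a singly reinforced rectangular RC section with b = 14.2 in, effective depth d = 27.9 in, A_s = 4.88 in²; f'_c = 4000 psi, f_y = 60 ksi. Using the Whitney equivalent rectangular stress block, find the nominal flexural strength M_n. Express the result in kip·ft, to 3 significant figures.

M_n ≈ 607 kip·ft

T = A_s f_y = 4.88 × 60 = 292.8 kips.
a = T/(0.85 f'_c b) = 292.8/(0.85 × 4 × 14.2) = 6.065 in.
M_n = T(d − a/2) = 292.8 × (27.9 − 3.0325) = 7281.2 kip·in = 7281.2/12 = 606.77 kip·ft.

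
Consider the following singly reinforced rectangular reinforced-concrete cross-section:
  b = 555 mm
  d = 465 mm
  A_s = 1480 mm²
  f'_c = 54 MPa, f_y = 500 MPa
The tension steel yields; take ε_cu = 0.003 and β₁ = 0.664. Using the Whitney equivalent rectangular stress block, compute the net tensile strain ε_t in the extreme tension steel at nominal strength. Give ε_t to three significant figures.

a = A_s f_y/(0.85 f'_c b) = 29.05 mm.
β₁ = 0.664, so c = a/β₁ = 29.05/0.664 = 43.75 mm.
From the linear strain diagram with ε_cu = 0.003: ε_t = 0.003 (d − c)/c = 0.003 × (465 − 43.75)/43.75 = 0.0289.
Since ε_t ≥ 0.005, the section is tension-controlled.

ε_t ≈ 0.0289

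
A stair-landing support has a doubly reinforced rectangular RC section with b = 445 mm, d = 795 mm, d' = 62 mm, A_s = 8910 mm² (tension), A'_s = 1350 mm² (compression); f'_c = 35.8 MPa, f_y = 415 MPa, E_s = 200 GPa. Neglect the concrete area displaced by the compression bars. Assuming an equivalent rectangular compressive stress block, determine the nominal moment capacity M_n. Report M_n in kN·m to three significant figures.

M_n ≈ 2540 kN·m

Assume both tension and compression steel yield.
Net tension couple steel: A_s − A'_s = 7560 mm².
a = (A_s − A'_s) f_y / (0.85 f'_c b) = 3137400/(0.85 × 35.8 × 445) = 231.69 mm.
c = a/β₁ = 231.69/0.794 = 291.80 mm; ε'_s = 0.003(c − d')/c = 0.0024 ≥ f_y/E_s = 0.0021, so compression steel does yield.
M_n = (A_s − A'_s) f_y (d − a/2) + A'_s f_y (d − d') = [3137400 × (795 − 115.845) + 560250 × (795 − 62)] × 10⁻⁶ = 2130.78 + 410.66 = 2541.44 kN·m.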